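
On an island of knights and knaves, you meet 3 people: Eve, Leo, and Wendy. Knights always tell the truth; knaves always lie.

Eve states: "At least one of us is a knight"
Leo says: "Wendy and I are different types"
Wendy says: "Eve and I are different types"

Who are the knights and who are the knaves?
Eve is a knave.
Leo is a knave.
Wendy is a knave.

Verification:
- Eve (knave) says "At least one of us is a knight" - this is FALSE (a lie) because no one is a knight.
- Leo (knave) says "Wendy and I are different types" - this is FALSE (a lie) because Leo is a knave and Wendy is a knave.
- Wendy (knave) says "Eve and I are different types" - this is FALSE (a lie) because Wendy is a knave and Eve is a knave.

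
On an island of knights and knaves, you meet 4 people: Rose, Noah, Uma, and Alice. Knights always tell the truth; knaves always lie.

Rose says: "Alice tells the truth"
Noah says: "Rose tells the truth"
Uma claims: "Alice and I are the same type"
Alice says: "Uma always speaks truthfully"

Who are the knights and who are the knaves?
Rose is a knight.
Noah is a knight.
Uma is a knight.
Alice is a knight.

Verification:
- Rose (knight) says "Alice tells the truth" - this is TRUE because Alice is a knight.
- Noah (knight) says "Rose tells the truth" - this is TRUE because Rose is a knight.
- Uma (knight) says "Alice and I are the same type" - this is TRUE because Uma is a knight and Alice is a knight.
- Alice (knight) says "Uma always speaks truthfully" - this is TRUE because Uma is a knight.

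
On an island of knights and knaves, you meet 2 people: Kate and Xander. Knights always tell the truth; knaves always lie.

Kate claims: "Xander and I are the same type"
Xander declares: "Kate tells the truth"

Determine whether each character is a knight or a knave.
Kate is a knight.
Xander is a knight.

Verification:
- Kate (knight) says "Xander and I are the same type" - this is TRUE because Kate is a knight and Xander is a knight.
- Xander (knight) says "Kate tells the truth" - this is TRUE because Kate is a knight.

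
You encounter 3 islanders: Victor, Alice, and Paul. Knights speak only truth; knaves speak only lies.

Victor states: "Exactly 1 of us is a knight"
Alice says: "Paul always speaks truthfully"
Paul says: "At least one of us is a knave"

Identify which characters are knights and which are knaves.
Victor is a knave.
Alice is a knight.
Paul is a knight.

Verification:
- Victor (knave) says "Exactly 1 of us is a knight" - this is FALSE (a lie) because there are 2 knights.
- Alice (knight) says "Paul always speaks truthfully" - this is TRUE because Paul is a knight.
- Paul (knight) says "At least one of us is a knave" - this is TRUE because Victor is a knave.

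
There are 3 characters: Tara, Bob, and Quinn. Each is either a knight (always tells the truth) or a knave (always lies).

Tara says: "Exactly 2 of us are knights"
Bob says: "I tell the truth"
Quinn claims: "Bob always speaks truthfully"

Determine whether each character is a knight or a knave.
Tara is a knave.
Bob is a knave.
Quinn is a knave.

Verification:
- Tara (knave) says "Exactly 2 of us are knights" - this is FALSE (a lie) because there are 0 knights.
- Bob (knave) says "I tell the truth" - this is FALSE (a lie) because Bob is a knave.
- Quinn (knave) says "Bob always speaks truthfully" - this is FALSE (a lie) because Bob is a knave.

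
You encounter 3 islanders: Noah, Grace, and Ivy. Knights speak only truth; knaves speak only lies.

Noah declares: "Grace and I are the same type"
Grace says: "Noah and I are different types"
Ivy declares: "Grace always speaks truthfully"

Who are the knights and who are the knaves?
Noah is a knave.
Grace is a knight.
Ivy is a knight.

Verification:
- Noah (knave) says "Grace and I are the same type" - this is FALSE (a lie) because Noah is a knave and Grace is a knight.
- Grace (knight) says "Noah and I are different types" - this is TRUE because Grace is a knight and Noah is a knave.
- Ivy (knight) says "Grace always speaks truthfully" - this is TRUE because Grace is a knight.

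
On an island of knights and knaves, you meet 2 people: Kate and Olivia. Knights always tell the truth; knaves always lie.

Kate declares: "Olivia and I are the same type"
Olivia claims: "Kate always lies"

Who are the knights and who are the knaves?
Kate is a knave.
Olivia is a knight.

Verification:
- Kate (knave) says "Olivia and I are the same type" - this is FALSE (a lie) because Kate is a knave and Olivia is a knight.
- Olivia (knight) says "Kate always lies" - this is TRUE because Kate is a knave.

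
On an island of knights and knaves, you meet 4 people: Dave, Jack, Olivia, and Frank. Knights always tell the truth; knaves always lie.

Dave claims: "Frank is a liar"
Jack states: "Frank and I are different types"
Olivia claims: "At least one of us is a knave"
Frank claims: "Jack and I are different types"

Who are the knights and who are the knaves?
Dave is a knight.
Jack is a knave.
Olivia is a knight.
Frank is a knave.

Verification:
- Dave (knight) says "Frank is a liar" - this is TRUE because Frank is a knave.
- Jack (knave) says "Frank and I are different types" - this is FALSE (a lie) because Jack is a knave and Frank is a knave.
- Olivia (knight) says "At least one of us is a knave" - this is TRUE because Jack and Frank are knaves.
- Frank (knave) says "Jack and I are different types" - this is FALSE (a lie) because Frank is a knave and Jack is a knave.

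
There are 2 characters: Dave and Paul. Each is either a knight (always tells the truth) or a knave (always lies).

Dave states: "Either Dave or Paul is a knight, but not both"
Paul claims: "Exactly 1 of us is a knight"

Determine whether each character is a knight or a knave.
Dave is a knave.
Paul is a knave.

Verification:
- Dave (knave) says "Either Dave or Paul is a knight, but not both" - this is FALSE (a lie) because Dave is a knave and Paul is a knave.
- Paul (knave) says "Exactly 1 of us is a knight" - this is FALSE (a lie) because there are 0 knights.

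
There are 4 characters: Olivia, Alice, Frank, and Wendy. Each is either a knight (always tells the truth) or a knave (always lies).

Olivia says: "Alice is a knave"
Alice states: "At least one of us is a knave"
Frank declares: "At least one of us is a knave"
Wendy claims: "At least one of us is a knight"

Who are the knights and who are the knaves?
Olivia is a knave.
Alice is a knight.
Frank is a knight.
Wendy is a knight.

Verification:
- Olivia (knave) says "Alice is a knave" - this is FALSE (a lie) because Alice is a knight.
- Alice (knight) says "At least one of us is a knave" - this is TRUE because Olivia is a knave.
- Frank (knight) says "At least one of us is a knave" - this is TRUE because Olivia is a knave.
- Wendy (knight) says "At least one of us is a knight" - this is TRUE because Alice, Frank, and Wendy are knights.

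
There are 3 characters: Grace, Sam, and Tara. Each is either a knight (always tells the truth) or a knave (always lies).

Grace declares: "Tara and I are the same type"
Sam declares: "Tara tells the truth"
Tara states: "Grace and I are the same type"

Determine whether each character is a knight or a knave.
Grace is a knight.
Sam is a knight.
Tara is a knight.

Verification:
- Grace (knight) says "Tara and I are the same type" - this is TRUE because Grace is a knight and Tara is a knight.
- Sam (knight) says "Tara tells the truth" - this is TRUE because Tara is a knight.
- Tara (knight) says "Grace and I are the same type" - this is TRUE because Tara is a knight and Grace is a knight.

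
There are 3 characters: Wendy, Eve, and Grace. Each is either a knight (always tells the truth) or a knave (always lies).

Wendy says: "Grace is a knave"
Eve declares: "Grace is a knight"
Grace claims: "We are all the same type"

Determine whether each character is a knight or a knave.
Wendy is a knight.
Eve is a knave.
Grace is a knave.

Verification:
- Wendy (knight) says "Grace is a knave" - this is TRUE because Grace is a knave.
- Eve (knave) says "Grace is a knight" - this is FALSE (a lie) because Grace is a knave.
- Grace (knave) says "We are all the same type" - this is FALSE (a lie) because Wendy is a knight and Eve and Grace are knaves.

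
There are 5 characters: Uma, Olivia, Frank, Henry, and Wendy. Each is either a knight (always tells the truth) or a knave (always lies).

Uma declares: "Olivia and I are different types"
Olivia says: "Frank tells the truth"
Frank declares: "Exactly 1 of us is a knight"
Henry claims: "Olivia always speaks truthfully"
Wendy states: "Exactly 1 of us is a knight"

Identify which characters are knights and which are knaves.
Uma is a knave.
Olivia is a knave.
Frank is a knave.
Henry is a knave.
Wendy is a knave.

Verification:
- Uma (knave) says "Olivia and I are different types" - this is FALSE (a lie) because Uma is a knave and Olivia is a knave.
- Olivia (knave) says "Frank tells the truth" - this is FALSE (a lie) because Frank is a knave.
- Frank (knave) says "Exactly 1 of us is a knight" - this is FALSE (a lie) because there are 0 knights.
- Henry (knave) says "Olivia always speaks truthfully" - this is FALSE (a lie) because Olivia is a knave.
- Wendy (knave) says "Exactly 1 of us is a knight" - this is FALSE (a lie) because there are 0 knights.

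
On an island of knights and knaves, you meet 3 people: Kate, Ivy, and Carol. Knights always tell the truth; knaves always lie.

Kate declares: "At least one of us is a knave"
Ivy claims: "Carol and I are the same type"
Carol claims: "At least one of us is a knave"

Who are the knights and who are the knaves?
Kate is a knight.
Ivy is a knave.
Carol is a knight.

Verification:
- Kate (knight) says "At least one of us is a knave" - this is TRUE because Ivy is a knave.
- Ivy (knave) says "Carol and I are the same type" - this is FALSE (a lie) because Ivy is a knave and Carol is a knight.
- Carol (knight) says "At least one of us is a knave" - this is TRUE because Ivy is a knave.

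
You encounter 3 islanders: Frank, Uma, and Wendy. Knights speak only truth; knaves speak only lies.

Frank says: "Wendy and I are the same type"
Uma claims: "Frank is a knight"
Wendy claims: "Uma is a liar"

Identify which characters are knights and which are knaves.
Frank is a knave.
Uma is a knave.
Wendy is a knight.

Verification:
- Frank (knave) says "Wendy and I are the same type" - this is FALSE (a lie) because Frank is a knave and Wendy is a knight.
- Uma (knave) says "Frank is a knight" - this is FALSE (a lie) because Frank is a knave.
- Wendy (knight) says "Uma is a liar" - this is TRUE because Uma is a knave.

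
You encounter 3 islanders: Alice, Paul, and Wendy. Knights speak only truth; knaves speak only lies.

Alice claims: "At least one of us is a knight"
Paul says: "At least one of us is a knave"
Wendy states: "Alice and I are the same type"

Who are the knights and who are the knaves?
Alice is a knight.
Paul is a knight.
Wendy is a knave.

Verification:
- Alice (knight) says "At least one of us is a knight" - this is TRUE because Alice and Paul are knights.
- Paul (knight) says "At least one of us is a knave" - this is TRUE because Wendy is a knave.
- Wendy (knave) says "Alice and I are the same type" - this is FALSE (a lie) because Wendy is a knave and Alice is a knight.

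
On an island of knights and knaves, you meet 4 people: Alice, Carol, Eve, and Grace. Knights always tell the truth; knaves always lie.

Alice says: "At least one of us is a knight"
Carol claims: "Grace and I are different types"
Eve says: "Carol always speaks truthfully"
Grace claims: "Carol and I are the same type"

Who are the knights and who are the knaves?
Alice is a knight.
Carol is a knight.
Eve is a knight.
Grace is a knave.

Verification:
- Alice (knight) says "At least one of us is a knight" - this is TRUE because Alice, Carol, and Eve are knights.
- Carol (knight) says "Grace and I are different types" - this is TRUE because Carol is a knight and Grace is a knave.
- Eve (knight) says "Carol always speaks truthfully" - this is TRUE because Carol is a knight.
- Grace (knave) says "Carol and I are the same type" - this is FALSE (a lie) because Grace is a knave and Carol is a knight.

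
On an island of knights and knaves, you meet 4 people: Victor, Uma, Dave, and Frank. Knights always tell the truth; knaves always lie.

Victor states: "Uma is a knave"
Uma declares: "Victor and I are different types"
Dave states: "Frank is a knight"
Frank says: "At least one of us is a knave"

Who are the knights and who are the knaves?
Victor is a knave.
Uma is a knight.
Dave is a knight.
Frank is a knight.

Verification:
- Victor (knave) says "Uma is a knave" - this is FALSE (a lie) because Uma is a knight.
- Uma (knight) says "Victor and I are different types" - this is TRUE because Uma is a knight and Victor is a knave.
- Dave (knight) says "Frank is a knight" - this is TRUE because Frank is a knight.
- Frank (knight) says "At least one of us is a knave" - this is TRUE because Victor is a knave.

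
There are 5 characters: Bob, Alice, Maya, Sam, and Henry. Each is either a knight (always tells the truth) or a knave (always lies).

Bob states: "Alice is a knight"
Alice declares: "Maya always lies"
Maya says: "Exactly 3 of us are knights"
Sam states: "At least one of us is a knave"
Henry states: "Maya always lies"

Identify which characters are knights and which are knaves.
Bob is a knight.
Alice is a knight.
Maya is a knave.
Sam is a knight.
Henry is a knight.

Verification:
- Bob (knight) says "Alice is a knight" - this is TRUE because Alice is a knight.
- Alice (knight) says "Maya always lies" - this is TRUE because Maya is a knave.
- Maya (knave) says "Exactly 3 of us are knights" - this is FALSE (a lie) because there are 4 knights.
- Sam (knight) says "At least one of us is a knave" - this is TRUE because Maya is a knave.
- Henry (knight) says "Maya always lies" - this is TRUE because Maya is a knave.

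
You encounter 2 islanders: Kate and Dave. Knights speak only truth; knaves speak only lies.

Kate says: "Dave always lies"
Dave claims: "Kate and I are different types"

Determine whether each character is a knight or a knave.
Kate is a knave.
Dave is a knight.

Verification:
- Kate (knave) says "Dave always lies" - this is FALSE (a lie) because Dave is a knight.
- Dave (knight) says "Kate and I are different types" - this is TRUE because Dave is a knight and Kate is a knave.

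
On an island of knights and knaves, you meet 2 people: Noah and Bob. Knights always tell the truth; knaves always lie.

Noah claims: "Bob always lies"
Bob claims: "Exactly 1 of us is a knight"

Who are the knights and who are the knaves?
Noah is a knave.
Bob is a knight.

Verification:
- Noah (knave) says "Bob always lies" - this is FALSE (a lie) because Bob is a knight.
- Bob (knight) says "Exactly 1 of us is a knight" - this is TRUE because there are 1 knights.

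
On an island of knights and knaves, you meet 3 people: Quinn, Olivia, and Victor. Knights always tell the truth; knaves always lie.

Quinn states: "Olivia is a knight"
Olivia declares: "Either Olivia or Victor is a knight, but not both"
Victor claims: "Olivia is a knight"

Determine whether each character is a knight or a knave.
Quinn is a knave.
Olivia is a knave.
Victor is a knave.

Verification:
- Quinn (knave) says "Olivia is a knight" - this is FALSE (a lie) because Olivia is a knave.
- Olivia (knave) says "Either Olivia or Victor is a knight, but not both" - this is FALSE (a lie) because Olivia is a knave and Victor is a knave.
- Victor (knave) says "Olivia is a knight" - this is FALSE (a lie) because Olivia is a knave.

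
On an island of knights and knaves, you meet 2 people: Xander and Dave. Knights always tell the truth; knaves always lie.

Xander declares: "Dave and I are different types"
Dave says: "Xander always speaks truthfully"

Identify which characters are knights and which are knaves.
Xander is a knave.
Dave is a knave.

Verification:
- Xander (knave) says "Dave and I are different types" - this is FALSE (a lie) because Xander is a knave and Dave is a knave.
- Dave (knave) says "Xander always speaks truthfully" - this is FALSE (a lie) because Xander is a knave.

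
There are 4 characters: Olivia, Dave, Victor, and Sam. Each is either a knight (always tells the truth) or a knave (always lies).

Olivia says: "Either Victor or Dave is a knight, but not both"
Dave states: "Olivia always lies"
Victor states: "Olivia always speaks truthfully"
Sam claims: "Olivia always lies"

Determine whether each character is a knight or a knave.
Olivia is a knight.
Dave is a knave.
Victor is a knight.
Sam is a knave.

Verification:
- Olivia (knight) says "Either Victor or Dave is a knight, but not both" - this is TRUE because Victor is a knight and Dave is a knave.
- Dave (knave) says "Olivia always lies" - this is FALSE (a lie) because Olivia is a knight.
- Victor (knight) says "Olivia always speaks truthfully" - this is TRUE because Olivia is a knight.
- Sam (knave) says "Olivia always lies" - this is FALSE (a lie) because Olivia is a knight.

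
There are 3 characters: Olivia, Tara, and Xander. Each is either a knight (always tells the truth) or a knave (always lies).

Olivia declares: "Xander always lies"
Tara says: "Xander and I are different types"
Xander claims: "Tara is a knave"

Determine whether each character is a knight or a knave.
Olivia is a knight.
Tara is a knight.
Xander is a knave.

Verification:
- Olivia (knight) says "Xander always lies" - this is TRUE because Xander is a knave.
- Tara (knight) says "Xander and I are different types" - this is TRUE because Tara is a knight and Xander is a knave.
- Xander (knave) says "Tara is a knave" - this is FALSE (a lie) because Tara is a knight.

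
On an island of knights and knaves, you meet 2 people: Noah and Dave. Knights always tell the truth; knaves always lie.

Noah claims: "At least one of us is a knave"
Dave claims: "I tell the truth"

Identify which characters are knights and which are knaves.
Noah is a knight.
Dave is a knave.

Verification:
- Noah (knight) says "At least one of us is a knave" - this is TRUE because Dave is a knave.
- Dave (knave) says "I tell the truth" - this is FALSE (a lie) because Dave is a knave.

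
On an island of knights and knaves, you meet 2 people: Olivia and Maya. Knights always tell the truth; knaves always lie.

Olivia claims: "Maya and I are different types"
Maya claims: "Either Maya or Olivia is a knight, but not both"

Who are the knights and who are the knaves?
Olivia is a knave.
Maya is a knave.

Verification:
- Olivia (knave) says "Maya and I are different types" - this is FALSE (a lie) because Olivia is a knave and Maya is a knave.
- Maya (knave) says "Either Maya or Olivia is a knight, but not both" - this is FALSE (a lie) because Maya is a knave and Olivia is a knave.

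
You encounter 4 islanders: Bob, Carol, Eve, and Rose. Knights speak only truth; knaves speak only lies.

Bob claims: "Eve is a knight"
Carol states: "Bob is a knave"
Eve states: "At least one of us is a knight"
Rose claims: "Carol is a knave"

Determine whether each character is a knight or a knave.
Bob is a knight.
Carol is a knave.
Eve is a knight.
Rose is a knight.

Verification:
- Bob (knight) says "Eve is a knight" - this is TRUE because Eve is a knight.
- Carol (knave) says "Bob is a knave" - this is FALSE (a lie) because Bob is a knight.
- Eve (knight) says "At least one of us is a knight" - this is TRUE because Bob, Eve, and Rose are knights.
- Rose (knight) says "Carol is a knave" - this is TRUE because Carol is a knave.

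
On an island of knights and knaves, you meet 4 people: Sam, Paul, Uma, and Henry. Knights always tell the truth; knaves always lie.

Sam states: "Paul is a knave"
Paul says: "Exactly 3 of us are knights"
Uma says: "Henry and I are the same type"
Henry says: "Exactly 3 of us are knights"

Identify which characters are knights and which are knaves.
Sam is a knave.
Paul is a knight.
Uma is a knight.
Henry is a knight.

Verification:
- Sam (knave) says "Paul is a knave" - this is FALSE (a lie) because Paul is a knight.
- Paul (knight) says "Exactly 3 of us are knights" - this is TRUE because there are 3 knights.
- Uma (knight) says "Henry and I are the same type" - this is TRUE because Uma is a knight and Henry is a knight.
- Henry (knight) says "Exactly 3 of us are knights" - this is TRUE because there are 3 knights.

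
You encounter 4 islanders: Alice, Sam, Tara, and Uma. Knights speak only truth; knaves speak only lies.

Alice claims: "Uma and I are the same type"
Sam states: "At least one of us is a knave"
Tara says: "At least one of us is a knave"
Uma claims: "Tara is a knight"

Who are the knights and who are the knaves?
Alice is a knave.
Sam is a knight.
Tara is a knight.
Uma is a knight.

Verification:
- Alice (knave) says "Uma and I are the same type" - this is FALSE (a lie) because Alice is a knave and Uma is a knight.
- Sam (knight) says "At least one of us is a knave" - this is TRUE because Alice is a knave.
- Tara (knight) says "At least one of us is a knave" - this is TRUE because Alice is a knave.
- Uma (knight) says "Tara is a knight" - this is TRUE because Tara is a knight.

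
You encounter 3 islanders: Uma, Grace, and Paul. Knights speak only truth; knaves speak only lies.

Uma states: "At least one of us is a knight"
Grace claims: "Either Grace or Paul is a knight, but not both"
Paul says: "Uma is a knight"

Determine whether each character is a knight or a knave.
Uma is a knave.
Grace is a knave.
Paul is a knave.

Verification:
- Uma (knave) says "At least one of us is a knight" - this is FALSE (a lie) because no one is a knight.
- Grace (knave) says "Either Grace or Paul is a knight, but not both" - this is FALSE (a lie) because Grace is a knave and Paul is a knave.
- Paul (knave) says "Uma is a knight" - this is FALSE (a lie) because Uma is a knave.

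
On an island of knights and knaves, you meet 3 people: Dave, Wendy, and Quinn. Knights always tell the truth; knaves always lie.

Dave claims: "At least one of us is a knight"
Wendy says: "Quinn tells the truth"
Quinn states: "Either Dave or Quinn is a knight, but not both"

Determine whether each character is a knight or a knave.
Dave is a knave.
Wendy is a knave.
Quinn is a knave.

Verification:
- Dave (knave) says "At least one of us is a knight" - this is FALSE (a lie) because no one is a knight.
- Wendy (knave) says "Quinn tells the truth" - this is FALSE (a lie) because Quinn is a knave.
- Quinn (knave) says "Either Dave or Quinn is a knight, but not both" - this is FALSE (a lie) because Dave is a knave and Quinn is a knave.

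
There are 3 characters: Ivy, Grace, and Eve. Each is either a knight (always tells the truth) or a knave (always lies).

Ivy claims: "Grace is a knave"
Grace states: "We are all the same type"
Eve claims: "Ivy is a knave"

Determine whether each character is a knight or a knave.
Ivy is a knight.
Grace is a knave.
Eve is a knave.

Verification:
- Ivy (knight) says "Grace is a knave" - this is TRUE because Grace is a knave.
- Grace (knave) says "We are all the same type" - this is FALSE (a lie) because Ivy is a knight and Grace and Eve are knaves.
- Eve (knave) says "Ivy is a knave" - this is FALSE (a lie) because Ivy is a knight.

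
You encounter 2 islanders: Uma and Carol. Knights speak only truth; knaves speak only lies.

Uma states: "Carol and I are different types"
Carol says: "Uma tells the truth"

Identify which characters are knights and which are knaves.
Uma is a knave.
Carol is a knave.

Verification:
- Uma (knave) says "Carol and I are different types" - this is FALSE (a lie) because Uma is a knave and Carol is a knave.
- Carol (knave) says "Uma tells the truth" - this is FALSE (a lie) because Uma is a knave.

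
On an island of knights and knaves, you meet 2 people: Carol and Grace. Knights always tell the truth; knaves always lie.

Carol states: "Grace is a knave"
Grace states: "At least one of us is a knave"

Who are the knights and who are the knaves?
Carol is a knave.
Grace is a knight.

Verification:
- Carol (knave) says "Grace is a knave" - this is FALSE (a lie) because Grace is a knight.
- Grace (knight) says "At least one of us is a knave" - this is TRUE because Carol is a knave.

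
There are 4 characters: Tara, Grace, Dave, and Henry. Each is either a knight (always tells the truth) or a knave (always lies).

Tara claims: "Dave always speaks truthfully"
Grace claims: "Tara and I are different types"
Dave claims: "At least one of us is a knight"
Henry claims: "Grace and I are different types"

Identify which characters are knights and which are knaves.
Tara is a knave.
Grace is a knave.
Dave is a knave.
Henry is a knave.

Verification:
- Tara (knave) says "Dave always speaks truthfully" - this is FALSE (a lie) because Dave is a knave.
- Grace (knave) says "Tara and I are different types" - this is FALSE (a lie) because Grace is a knave and Tara is a knave.
- Dave (knave) says "At least one of us is a knight" - this is FALSE (a lie) because no one is a knight.
- Henry (knave) says "Grace and I are different types" - this is FALSE (a lie) because Henry is a knave and Grace is a knave.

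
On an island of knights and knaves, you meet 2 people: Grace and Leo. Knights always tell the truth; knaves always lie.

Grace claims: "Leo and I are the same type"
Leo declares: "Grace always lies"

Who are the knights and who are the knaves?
Grace is a knave.
Leo is a knight.

Verification:
- Grace (knave) says "Leo and I are the same type" - this is FALSE (a lie) because Grace is a knave and Leo is a knight.
- Leo (knight) says "Grace always lies" - this is TRUE because Grace is a knave.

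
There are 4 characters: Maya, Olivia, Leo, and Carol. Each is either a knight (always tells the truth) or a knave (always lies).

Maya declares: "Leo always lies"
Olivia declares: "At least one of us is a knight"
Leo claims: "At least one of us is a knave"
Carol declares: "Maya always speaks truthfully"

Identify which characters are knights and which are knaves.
Maya is a knave.
Olivia is a knight.
Leo is a knight.
Carol is a knave.

Verification:
- Maya (knave) says "Leo always lies" - this is FALSE (a lie) because Leo is a knight.
- Olivia (knight) says "At least one of us is a knight" - this is TRUE because Olivia and Leo are knights.
- Leo (knight) says "At least one of us is a knave" - this is TRUE because Maya and Carol are knaves.
- Carol (knave) says "Maya always speaks truthfully" - this is FALSE (a lie) because Maya is a knave.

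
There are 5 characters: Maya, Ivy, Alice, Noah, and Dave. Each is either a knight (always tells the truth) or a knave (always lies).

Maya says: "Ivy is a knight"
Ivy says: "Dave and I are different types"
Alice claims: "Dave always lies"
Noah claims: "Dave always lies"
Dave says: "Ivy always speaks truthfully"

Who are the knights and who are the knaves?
Maya is a knave.
Ivy is a knave.
Alice is a knight.
Noah is a knight.
Dave is a knave.

Verification:
- Maya (knave) says "Ivy is a knight" - this is FALSE (a lie) because Ivy is a knave.
- Ivy (knave) says "Dave and I are different types" - this is FALSE (a lie) because Ivy is a knave and Dave is a knave.
- Alice (knight) says "Dave always lies" - this is TRUE because Dave is a knave.
- Noah (knight) says "Dave always lies" - this is TRUE because Dave is a knave.
- Dave (knave) says "Ivy always speaks truthfully" - this is FALSE (a lie) because Ivy is a knave.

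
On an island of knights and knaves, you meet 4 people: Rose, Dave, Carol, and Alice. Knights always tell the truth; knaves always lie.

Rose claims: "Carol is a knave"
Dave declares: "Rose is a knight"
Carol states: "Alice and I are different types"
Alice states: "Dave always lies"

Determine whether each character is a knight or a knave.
Rose is a knight.
Dave is a knight.
Carol is a knave.
Alice is a knave.

Verification:
- Rose (knight) says "Carol is a knave" - this is TRUE because Carol is a knave.
- Dave (knight) says "Rose is a knight" - this is TRUE because Rose is a knight.
- Carol (knave) says "Alice and I are different types" - this is FALSE (a lie) because Carol is a knave and Alice is a knave.
- Alice (knave) says "Dave always lies" - this is FALSE (a lie) because Dave is a knight.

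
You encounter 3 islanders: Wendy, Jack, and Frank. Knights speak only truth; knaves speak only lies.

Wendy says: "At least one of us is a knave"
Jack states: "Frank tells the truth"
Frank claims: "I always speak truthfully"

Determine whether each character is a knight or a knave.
Wendy is a knight.
Jack is a knave.
Frank is a knave.

Verification:
- Wendy (knight) says "At least one of us is a knave" - this is TRUE because Jack and Frank are knaves.
- Jack (knave) says "Frank tells the truth" - this is FALSE (a lie) because Frank is a knave.
- Frank (knave) says "I always speak truthfully" - this is FALSE (a lie) because Frank is a knave.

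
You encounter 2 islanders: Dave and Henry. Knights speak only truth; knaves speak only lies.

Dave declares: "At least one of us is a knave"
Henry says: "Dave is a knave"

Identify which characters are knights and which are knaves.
Dave is a knight.
Henry is a knave.

Verification:
- Dave (knight) says "At least one of us is a knave" - this is TRUE because Henry is a knave.
- Henry (knave) says "Dave is a knave" - this is FALSE (a lie) because Dave is a knight.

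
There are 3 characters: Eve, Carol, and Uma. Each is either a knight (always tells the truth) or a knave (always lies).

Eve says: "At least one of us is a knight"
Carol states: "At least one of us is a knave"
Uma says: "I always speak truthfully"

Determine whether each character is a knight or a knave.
Eve is a knight.
Carol is a knight.
Uma is a knave.

Verification:
- Eve (knight) says "At least one of us is a knight" - this is TRUE because Eve and Carol are knights.
- Carol (knight) says "At least one of us is a knave" - this is TRUE because Uma is a knave.
- Uma (knave) says "I always speak truthfully" - this is FALSE (a lie) because Uma is a knave.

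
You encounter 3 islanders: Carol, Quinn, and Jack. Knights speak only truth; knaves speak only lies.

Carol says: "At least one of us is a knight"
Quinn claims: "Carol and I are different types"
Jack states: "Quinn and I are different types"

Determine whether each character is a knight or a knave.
Carol is a knave.
Quinn is a knave.
Jack is a knave.

Verification:
- Carol (knave) says "At least one of us is a knight" - this is FALSE (a lie) because no one is a knight.
- Quinn (knave) says "Carol and I are different types" - this is FALSE (a lie) because Quinn is a knave and Carol is a knave.
- Jack (knave) says "Quinn and I are different types" - this is FALSE (a lie) because Jack is a knave and Quinn is a knave.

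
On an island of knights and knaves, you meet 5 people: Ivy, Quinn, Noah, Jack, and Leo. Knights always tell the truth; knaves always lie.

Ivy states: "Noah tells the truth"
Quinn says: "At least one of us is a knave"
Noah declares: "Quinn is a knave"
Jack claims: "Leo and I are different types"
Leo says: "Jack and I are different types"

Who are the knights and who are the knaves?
Ivy is a knave.
Quinn is a knight.
Noah is a knave.
Jack is a knave.
Leo is a knave.

Verification:
- Ivy (knave) says "Noah tells the truth" - this is FALSE (a lie) because Noah is a knave.
- Quinn (knight) says "At least one of us is a knave" - this is TRUE because Ivy, Noah, Jack, and Leo are knaves.
- Noah (knave) says "Quinn is a knave" - this is FALSE (a lie) because Quinn is a knight.
- Jack (knave) says "Leo and I are different types" - this is FALSE (a lie) because Jack is a knave and Leo is a knave.
- Leo (knave) says "Jack and I are different types" - this is FALSE (a lie) because Leo is a knave and Jack is a knave.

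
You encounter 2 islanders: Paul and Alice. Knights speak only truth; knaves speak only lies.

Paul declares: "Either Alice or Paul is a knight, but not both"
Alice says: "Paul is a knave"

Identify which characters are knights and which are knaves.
Paul is a knight.
Alice is a knave.

Verification:
- Paul (knight) says "Either Alice or Paul is a knight, but not both" - this is TRUE because Alice is a knave and Paul is a knight.
- Alice (knave) says "Paul is a knave" - this is FALSE (a lie) because Paul is a knight.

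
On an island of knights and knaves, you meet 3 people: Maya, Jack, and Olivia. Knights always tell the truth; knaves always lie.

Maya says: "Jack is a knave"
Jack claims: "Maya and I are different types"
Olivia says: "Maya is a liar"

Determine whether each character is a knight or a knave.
Maya is a knave.
Jack is a knight.
Olivia is a knight.

Verification:
- Maya (knave) says "Jack is a knave" - this is FALSE (a lie) because Jack is a knight.
- Jack (knight) says "Maya and I are different types" - this is TRUE because Jack is a knight and Maya is a knave.
- Olivia (knight) says "Maya is a liar" - this is TRUE because Maya is a knave.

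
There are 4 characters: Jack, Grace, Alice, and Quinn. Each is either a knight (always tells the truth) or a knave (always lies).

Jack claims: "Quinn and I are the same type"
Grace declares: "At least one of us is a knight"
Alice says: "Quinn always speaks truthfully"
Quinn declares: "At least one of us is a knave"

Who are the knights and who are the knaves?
Jack is a knave.
Grace is a knight.
Alice is a knight.
Quinn is a knight.

Verification:
- Jack (knave) says "Quinn and I are the same type" - this is FALSE (a lie) because Jack is a knave and Quinn is a knight.
- Grace (knight) says "At least one of us is a knight" - this is TRUE because Grace, Alice, and Quinn are knights.
- Alice (knight) says "Quinn always speaks truthfully" - this is TRUE because Quinn is a knight.
- Quinn (knight) says "At least one of us is a knave" - this is TRUE because Jack is a knave.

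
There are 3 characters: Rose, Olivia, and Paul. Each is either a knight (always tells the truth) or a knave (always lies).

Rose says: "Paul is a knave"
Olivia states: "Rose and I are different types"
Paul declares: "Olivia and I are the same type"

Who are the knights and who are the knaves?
Rose is a knave.
Olivia is a knight.
Paul is a knight.

Verification:
- Rose (knave) says "Paul is a knave" - this is FALSE (a lie) because Paul is a knight.
- Olivia (knight) says "Rose and I are different types" - this is TRUE because Olivia is a knight and Rose is a knave.
- Paul (knight) says "Olivia and I are the same type" - this is TRUE because Paul is a knight and Olivia is a knight.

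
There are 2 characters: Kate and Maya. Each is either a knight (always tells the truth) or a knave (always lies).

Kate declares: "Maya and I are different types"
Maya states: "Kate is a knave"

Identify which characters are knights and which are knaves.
Kate is a knight.
Maya is a knave.

Verification:
- Kate (knight) says "Maya and I are different types" - this is TRUE because Kate is a knight and Maya is a knave.
- Maya (knave) says "Kate is a knave" - this is FALSE (a lie) because Kate is a knight.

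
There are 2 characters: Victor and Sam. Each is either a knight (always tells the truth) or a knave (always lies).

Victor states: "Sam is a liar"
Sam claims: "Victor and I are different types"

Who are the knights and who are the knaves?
Victor is a knave.
Sam is a knight.

Verification:
- Victor (knave) says "Sam is a liar" - this is FALSE (a lie) because Sam is a knight.
- Sam (knight) says "Victor and I are different types" - this is TRUE because Sam is a knight and Victor is a knave.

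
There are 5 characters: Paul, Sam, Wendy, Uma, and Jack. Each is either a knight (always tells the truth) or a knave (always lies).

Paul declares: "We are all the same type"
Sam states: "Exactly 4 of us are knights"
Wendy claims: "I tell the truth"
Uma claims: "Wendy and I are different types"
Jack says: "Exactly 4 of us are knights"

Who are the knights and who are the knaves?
Paul is a knave.
Sam is a knave.
Wendy is a knave.
Uma is a knight.
Jack is a knave.

Verification:
- Paul (knave) says "We are all the same type" - this is FALSE (a lie) because Uma is a knight and Paul, Sam, Wendy, and Jack are knaves.
- Sam (knave) says "Exactly 4 of us are knights" - this is FALSE (a lie) because there are 1 knights.
- Wendy (knave) says "I tell the truth" - this is FALSE (a lie) because Wendy is a knave.
- Uma (knight) says "Wendy and I are different types" - this is TRUE because Uma is a knight and Wendy is a knave.
- Jack (knave) says "Exactly 4 of us are knights" - this is FALSE (a lie) because there are 1 knights.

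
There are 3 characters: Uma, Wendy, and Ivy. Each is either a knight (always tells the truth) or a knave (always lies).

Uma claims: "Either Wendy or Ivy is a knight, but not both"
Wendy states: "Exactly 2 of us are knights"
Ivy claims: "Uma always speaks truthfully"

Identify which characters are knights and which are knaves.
Uma is a knave.
Wendy is a knave.
Ivy is a knave.

Verification:
- Uma (knave) says "Either Wendy or Ivy is a knight, but not both" - this is FALSE (a lie) because Wendy is a knave and Ivy is a knave.
- Wendy (knave) says "Exactly 2 of us are knights" - this is FALSE (a lie) because there are 0 knights.
- Ivy (knave) says "Uma always speaks truthfully" - this is FALSE (a lie) because Uma is a knave.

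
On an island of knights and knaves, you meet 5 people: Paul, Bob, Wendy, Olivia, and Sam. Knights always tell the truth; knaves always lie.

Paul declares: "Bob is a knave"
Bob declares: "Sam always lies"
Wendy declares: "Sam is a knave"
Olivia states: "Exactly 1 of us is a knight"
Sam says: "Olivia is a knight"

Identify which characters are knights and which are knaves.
Paul is a knave.
Bob is a knight.
Wendy is a knight.
Olivia is a knave.
Sam is a knave.

Verification:
- Paul (knave) says "Bob is a knave" - this is FALSE (a lie) because Bob is a knight.
- Bob (knight) says "Sam always lies" - this is TRUE because Sam is a knave.
- Wendy (knight) says "Sam is a knave" - this is TRUE because Sam is a knave.
- Olivia (knave) says "Exactly 1 of us is a knight" - this is FALSE (a lie) because there are 2 knights.
- Sam (knave) says "Olivia is a knight" - this is FALSE (a lie) because Olivia is a knave.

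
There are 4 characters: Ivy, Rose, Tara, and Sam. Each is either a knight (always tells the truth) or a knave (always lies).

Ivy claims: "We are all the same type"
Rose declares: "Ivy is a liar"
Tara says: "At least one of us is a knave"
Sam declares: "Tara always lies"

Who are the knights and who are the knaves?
Ivy is a knave.
Rose is a knight.
Tara is a knight.
Sam is a knave.

Verification:
- Ivy (knave) says "We are all the same type" - this is FALSE (a lie) because Rose and Tara are knights and Ivy and Sam are knaves.
- Rose (knight) says "Ivy is a liar" - this is TRUE because Ivy is a knave.
- Tara (knight) says "At least one of us is a knave" - this is TRUE because Ivy and Sam are knaves.
- Sam (knave) says "Tara always lies" - this is FALSE (a lie) because Tara is a knight.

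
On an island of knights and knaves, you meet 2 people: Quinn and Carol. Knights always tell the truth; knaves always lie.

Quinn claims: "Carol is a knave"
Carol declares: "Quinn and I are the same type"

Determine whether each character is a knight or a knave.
Quinn is a knight.
Carol is a knave.

Verification:
- Quinn (knight) says "Carol is a knave" - this is TRUE because Carol is a knave.
- Carol (knave) says "Quinn and I are the same type" - this is FALSE (a lie) because Carol is a knave and Quinn is a knight.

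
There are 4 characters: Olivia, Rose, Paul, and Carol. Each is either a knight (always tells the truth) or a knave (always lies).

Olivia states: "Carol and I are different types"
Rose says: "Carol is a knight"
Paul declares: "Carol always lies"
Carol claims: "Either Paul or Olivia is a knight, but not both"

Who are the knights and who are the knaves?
Olivia is a knight.
Rose is a knave.
Paul is a knight.
Carol is a knave.

Verification:
- Olivia (knight) says "Carol and I are different types" - this is TRUE because Olivia is a knight and Carol is a knave.
- Rose (knave) says "Carol is a knight" - this is FALSE (a lie) because Carol is a knave.
- Paul (knight) says "Carol always lies" - this is TRUE because Carol is a knave.
- Carol (knave) says "Either Paul or Olivia is a knight, but not both" - this is FALSE (a lie) because Paul is a knight and Olivia is a knight.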